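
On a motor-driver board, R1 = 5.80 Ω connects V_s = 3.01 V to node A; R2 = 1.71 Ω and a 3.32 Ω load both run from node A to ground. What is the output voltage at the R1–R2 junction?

V_out ≈ 0.490 V

The load sits in parallel with R2, giving an effective lower resistance R2' = R2·R_L/(R2+R_L) = 1.129 Ω.
Now apply the divider: V_out = 3.01 × 0.1629 = 0.4903 V.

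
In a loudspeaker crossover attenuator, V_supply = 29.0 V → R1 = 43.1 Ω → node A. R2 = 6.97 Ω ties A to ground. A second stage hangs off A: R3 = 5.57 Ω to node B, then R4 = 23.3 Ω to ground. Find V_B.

Node A sees R2 in parallel with the series input of stage 2, R3 + R4 = 28.87 Ω.
R2 ‖ (R3+R4) = 5.615 Ω.
First divider: V_A = V_supply · 5.615/(43.1 + 5.615) = 3.342 V.
Then the unloaded second divider: V_B = V_A × R4/(R3+R4) = 3.342 × 0.8071 = 2.697 V.

V_B ≈ 2.70 V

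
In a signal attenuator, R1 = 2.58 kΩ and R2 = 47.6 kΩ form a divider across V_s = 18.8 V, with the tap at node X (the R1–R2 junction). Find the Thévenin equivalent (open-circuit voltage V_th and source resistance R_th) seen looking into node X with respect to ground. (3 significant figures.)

Open-circuit (no load on X): V_th = V_s · R2/(R1 + R2) = 18.8 × 47.6/(2.580 + 47.6) = 17.83 V.
Looking into X with the source shorted: R_th = R1·R2/(R1+R2) = 2.580 × 47.6/50.18 = 2.447 kΩ.

V_th ≈ 17.8 V, R_th ≈ 2.45 kΩ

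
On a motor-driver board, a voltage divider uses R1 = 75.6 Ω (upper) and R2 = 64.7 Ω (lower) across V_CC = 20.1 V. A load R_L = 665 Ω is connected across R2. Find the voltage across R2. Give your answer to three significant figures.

First combine the lower leg with the load: R2 ‖ R_L = 58.96 Ω.
Then V_out = V_CC · R2'/(R1 + R2') = 20.1 × 58.96/134.6 = 8.807 V.
(Unloaded it would be 9.27 V; the load pulls it down.)

V_out ≈ 8.81 V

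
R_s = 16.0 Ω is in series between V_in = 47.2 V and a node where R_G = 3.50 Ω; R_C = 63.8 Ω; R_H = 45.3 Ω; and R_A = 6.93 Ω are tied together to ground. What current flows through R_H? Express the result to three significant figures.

Equivalent of the parallel group: R_p = 2.138 Ω.
V_A = 47.2 × 2.138/18.14 = 5.563 V.
I(R_H) = V_A / R_H = 5.563/45.3 = 0.1228 A.
(Check via current divider: I_total = 2.602 A; share G_k/ΣG = 0.04719 → same result.)

I ≈ 0.123 A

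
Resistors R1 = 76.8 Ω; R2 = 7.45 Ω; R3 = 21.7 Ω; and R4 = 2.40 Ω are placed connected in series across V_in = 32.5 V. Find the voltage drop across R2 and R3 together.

V ≈ 8.74 V

Series total: ΣR = 76.8 + 7.45 + 21.7 + 2.40 = 108.3 Ω.
R_{R2..R3} = 7.45 + 21.7 = 29.15 Ω.
By the voltage-divider rule, V = 32.5 × 29.15/108.3 = 8.744 V.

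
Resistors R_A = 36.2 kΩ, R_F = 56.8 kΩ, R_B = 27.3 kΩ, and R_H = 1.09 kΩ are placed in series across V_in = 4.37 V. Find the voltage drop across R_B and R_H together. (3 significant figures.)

Series total: ΣR = 36.2 + 56.8 + 27.3 + 1.09 = 121.4 kΩ.
R_{R_B..R_H} = 27.3 + 1.09 = 28.39 kΩ.
Voltage divider: V = V_in · (28.39 / 121.4) = 4.37 × 0.2339 = 1.022 V.

V ≈ 1.02 V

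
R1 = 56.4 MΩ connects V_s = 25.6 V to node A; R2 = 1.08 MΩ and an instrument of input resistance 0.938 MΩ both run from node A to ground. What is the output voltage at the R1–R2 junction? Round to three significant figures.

V_out ≈ 0.226 V

First combine the lower leg with the load: R2 ‖ R_L = 0.5020 MΩ.
Now apply the divider: V_out = 25.6 × 0.008822 = 0.2258 V.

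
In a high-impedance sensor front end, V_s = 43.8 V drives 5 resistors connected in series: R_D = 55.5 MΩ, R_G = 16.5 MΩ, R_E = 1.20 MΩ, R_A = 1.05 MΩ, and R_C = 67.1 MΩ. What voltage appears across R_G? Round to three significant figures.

ΣR = 55.5 + 16.5 + 1.20 + 1.05 + 67.1 = 141.3 MΩ.
Voltage divider: V = V_s · (16.50 / 141.3) = 43.8 × 0.1167 = 5.113 V.

V ≈ 5.11 V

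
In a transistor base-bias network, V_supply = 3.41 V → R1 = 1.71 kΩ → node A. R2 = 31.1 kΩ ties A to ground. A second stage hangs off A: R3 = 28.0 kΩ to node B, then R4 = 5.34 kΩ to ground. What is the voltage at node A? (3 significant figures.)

V_A ≈ 3.08 V

Node A sees R2 in parallel with the series input of stage 2, R3 + R4 = 33.34 kΩ.
Effective lower resistance at A: R2 ‖ 33.34 = 16.09 kΩ.
So V_A = 3.41 × 0.9039 = 3.082 V.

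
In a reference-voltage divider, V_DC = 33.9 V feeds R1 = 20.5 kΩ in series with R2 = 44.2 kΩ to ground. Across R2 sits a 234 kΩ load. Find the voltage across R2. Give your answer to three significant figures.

The load sits in parallel with R2, giving an effective lower resistance R2' = R2·R_L/(R2+R_L) = 37.18 kΩ.
Then V_out = V_DC · R2'/(R1 + R2') = 33.9 × 37.18/57.68 = 21.85 V.
(Unloaded it would be 23.2 V; the load pulls it down.)

V_out ≈ 21.9 V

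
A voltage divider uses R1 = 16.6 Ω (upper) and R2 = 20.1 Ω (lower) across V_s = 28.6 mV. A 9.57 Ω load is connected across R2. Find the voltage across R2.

First combine the lower leg with the load: R2 ‖ R_L = 6.483 Ω.
Voltage divider with the loaded lower leg: V_out = 28.6 × 6.483/(16.6 + 6.483) = 28.6 × 0.2809 = 8.033 mV.
(Unloaded it would be 15.7 mV; the load pulls it down.)

V_out ≈ 8.03 mV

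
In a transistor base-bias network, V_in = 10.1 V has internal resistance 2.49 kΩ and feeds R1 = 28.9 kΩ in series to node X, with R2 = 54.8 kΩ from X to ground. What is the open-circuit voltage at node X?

R1' = 2.49 + 28.9 = 31.39 kΩ (source resistance + R1).
Open-circuit (no load on X): V_th = V_in · R2/(R1' + R2) = 10.1 × 54.8/(31.39 + 54.8) = 6.422 V.

V_th ≈ 6.42 V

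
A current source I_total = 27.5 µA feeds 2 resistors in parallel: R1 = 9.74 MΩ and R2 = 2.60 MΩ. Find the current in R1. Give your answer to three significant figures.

For two parallel branches, I_k = I_total · (other R)/(sum of R).
I(R1) = 27.5 × 2.60/(9.74 + 2.60) = 27.5 × 0.2107 = 5.794 µA.

I ≈ 5.79 µA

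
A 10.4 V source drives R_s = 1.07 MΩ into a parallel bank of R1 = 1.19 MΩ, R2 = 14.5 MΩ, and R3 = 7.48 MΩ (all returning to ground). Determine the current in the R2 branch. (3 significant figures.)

Equivalent of the parallel group: R_p = 0.9588 MΩ.
Node voltage V_A = V_DC · R_p/(R_s + R_p) = 10.4 × 0.4726 = 4.915 V.
I(R2) = V_A / R2 = 4.915/14.5 = 0.3390 µA.

I ≈ 0.339 µA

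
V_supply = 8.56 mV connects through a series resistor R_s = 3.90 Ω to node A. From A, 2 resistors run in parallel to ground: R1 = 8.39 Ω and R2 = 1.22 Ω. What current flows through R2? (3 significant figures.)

I ≈ 1.51 mA

Parallel bank: R_p = 1/(1/8.39 + 1/1.22) = 1.065 Ω.
V_A = 8.56 × 1.065/4.965 = 1.836 mV.
Branch current I = V_A/R2 = 1.836/1.22 = 1.505 mA.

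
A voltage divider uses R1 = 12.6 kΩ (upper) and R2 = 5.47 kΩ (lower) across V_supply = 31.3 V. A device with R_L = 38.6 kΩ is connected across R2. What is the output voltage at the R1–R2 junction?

R2 ‖ R_L = (5.47 × 38.6)/(5.47 + 38.6) = 4.791 kΩ.
Now apply the divider: V_out = 31.3 × 0.2755 = 8.623 V.

V_out ≈ 8.62 V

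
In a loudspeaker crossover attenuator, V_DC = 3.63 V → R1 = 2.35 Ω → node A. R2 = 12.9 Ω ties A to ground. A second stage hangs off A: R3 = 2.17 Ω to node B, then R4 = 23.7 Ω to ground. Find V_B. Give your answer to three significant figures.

Looking into the second stage from A: R3 + R4 = 25.87 Ω appears in parallel with R2.
Effective lower resistance at A: R2 ‖ 25.87 = 8.608 Ω.
So V_A = 3.63 × 0.7855 = 2.852 V.
Then the unloaded second divider: V_B = V_A × R4/(R3+R4) = 2.852 × 0.9161 = 2.612 V.

V_B ≈ 2.61 V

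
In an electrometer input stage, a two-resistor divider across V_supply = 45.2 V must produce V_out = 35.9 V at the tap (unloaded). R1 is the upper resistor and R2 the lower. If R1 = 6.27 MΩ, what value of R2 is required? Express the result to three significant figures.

The divider ratio is R2/(R1+R2) = 35.9/45.2 = 0.7942.
R2 = R1 · 0.7942/(1 − 0.7942) = 24.20 MΩ.

R2 ≈ 24.2 MΩ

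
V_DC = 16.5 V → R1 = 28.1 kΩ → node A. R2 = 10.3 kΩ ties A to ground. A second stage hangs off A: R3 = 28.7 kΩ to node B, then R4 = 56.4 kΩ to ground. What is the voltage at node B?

Node A sees R2 in parallel with the series input of stage 2, R3 + R4 = 85.10 kΩ.
R2 ‖ (R3+R4) = 9.188 kΩ.
V_A = 16.5 × 9.188/(28.1 + 9.188) = 4.066 V.
Stage 2 is unloaded, so V_B = V_A · R4/(R3+R4) = 4.066 × 56.4/85.10 = 2.695 V.

V_B ≈ 2.69 V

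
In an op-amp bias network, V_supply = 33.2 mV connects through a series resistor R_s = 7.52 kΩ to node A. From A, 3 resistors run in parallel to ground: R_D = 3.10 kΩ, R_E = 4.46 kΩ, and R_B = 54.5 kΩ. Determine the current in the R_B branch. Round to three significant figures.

Parallel bank: R_p = 1/(1/3.10 + 1/4.46 + 1/54.5) = 1.769 kΩ.
Node voltage V_A = V_supply · R_p/(R_s + R_p) = 33.2 × 0.1905 = 6.324 mV.
I(R_B) = V_A / R_B = 6.324/54.5 = 0.1160 µA.

I ≈ 0.116 µA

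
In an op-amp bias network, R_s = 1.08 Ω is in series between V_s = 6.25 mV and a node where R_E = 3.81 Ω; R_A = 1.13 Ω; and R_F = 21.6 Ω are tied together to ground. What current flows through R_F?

Parallel bank: R_p = 1/(1/3.81 + 1/1.13 + 1/21.6) = 0.8377 Ω.
V_A by voltage divider: V_A = 6.25 × 0.8377/(1.08 + 0.8377) = 2.730 mV.
Branch current I = V_A/R_F = 2.730/21.6 = 0.1264 mA.

I ≈ 0.126 mA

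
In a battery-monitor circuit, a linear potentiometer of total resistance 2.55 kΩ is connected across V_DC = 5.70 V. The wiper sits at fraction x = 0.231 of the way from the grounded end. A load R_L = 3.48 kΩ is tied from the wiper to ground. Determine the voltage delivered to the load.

The pot divides into 1.961 kΩ above the wiper and 0.5890 kΩ below.
(x·R_p) ‖ R_L = 0.5038 kΩ.
Then V_out = V_DC · 0.5038/(1.961 + 0.5038) = 1.165 V.

V_out ≈ 1.17 V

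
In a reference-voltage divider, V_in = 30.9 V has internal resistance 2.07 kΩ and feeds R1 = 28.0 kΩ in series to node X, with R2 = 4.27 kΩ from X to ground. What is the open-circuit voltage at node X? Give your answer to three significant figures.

R1' = 2.07 + 28.0 = 30.07 kΩ (source resistance + R1).
V_th is the unloaded tap voltage: V_in · R2/(R1'+R2) = 30.9 × 0.1243 = 3.842 V.

V_th ≈ 3.84 V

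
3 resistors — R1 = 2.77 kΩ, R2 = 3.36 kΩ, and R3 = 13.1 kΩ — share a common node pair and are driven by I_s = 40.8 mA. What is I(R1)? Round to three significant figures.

Conductances: ΣG = 1/2.77 + 1/3.36 + 1/13.1 = 0.7350 (1/kΩ).
Current divider: I(R1) = I_s · G_k/ΣG = 40.8 × (0.3610/0.7350) = 40.8 × 0.4912 = 20.04 mA.

I ≈ 20.0 mA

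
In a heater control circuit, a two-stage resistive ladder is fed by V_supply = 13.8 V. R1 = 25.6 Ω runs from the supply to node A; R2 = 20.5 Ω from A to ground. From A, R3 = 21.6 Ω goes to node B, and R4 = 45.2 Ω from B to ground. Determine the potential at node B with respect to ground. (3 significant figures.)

Node A sees R2 in parallel with the series input of stage 2, R3 + R4 = 66.80 Ω.
Effective lower resistance at A: R2 ‖ 66.80 = 15.69 Ω.
So V_A = 13.8 × 0.3799 = 5.243 V.
Then the unloaded second divider: V_B = V_A × R4/(R3+R4) = 5.243 × 0.6766 = 3.548 V.

V_B ≈ 3.55 V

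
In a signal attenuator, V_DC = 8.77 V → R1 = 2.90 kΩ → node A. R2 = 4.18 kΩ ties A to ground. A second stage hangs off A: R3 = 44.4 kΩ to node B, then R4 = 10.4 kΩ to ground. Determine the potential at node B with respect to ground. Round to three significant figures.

Looking into the second stage from A: R3 + R4 = 54.80 kΩ appears in parallel with R2.
Effective lower resistance at A: R2 ‖ 54.80 = 3.884 kΩ.
V_A = 8.77 × 3.884/(2.90 + 3.884) = 5.021 V.
V_B = V_A × 0.1898 = 0.9529 V.

V_B ≈ 0.953 V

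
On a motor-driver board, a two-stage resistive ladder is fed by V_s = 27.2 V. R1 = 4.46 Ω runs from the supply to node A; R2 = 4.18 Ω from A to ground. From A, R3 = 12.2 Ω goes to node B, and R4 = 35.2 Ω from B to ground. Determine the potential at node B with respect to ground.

V_B ≈ 9.35 V

Looking into the second stage from A: R3 + R4 = 47.40 Ω appears in parallel with R2.
Effective lower resistance at A: R2 ‖ 47.40 = 3.841 Ω.
First divider: V_A = V_s · 3.841/(4.46 + 3.841) = 12.59 V.
Stage 2 is unloaded, so V_B = V_A · R4/(R3+R4) = 12.59 × 35.2/47.40 = 9.347 V.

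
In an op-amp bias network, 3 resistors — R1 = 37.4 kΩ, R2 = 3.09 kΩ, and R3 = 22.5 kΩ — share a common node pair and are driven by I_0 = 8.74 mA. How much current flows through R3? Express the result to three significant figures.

ΣG = 1/37.4 + 1/3.09 + 1/22.5 = 0.3948.
R3 takes the fraction G_k/ΣG = 0.04444/0.3948 = 0.1126, so I = 8.74 × 0.1126 = 0.9839 mA.

I ≈ 0.984 mA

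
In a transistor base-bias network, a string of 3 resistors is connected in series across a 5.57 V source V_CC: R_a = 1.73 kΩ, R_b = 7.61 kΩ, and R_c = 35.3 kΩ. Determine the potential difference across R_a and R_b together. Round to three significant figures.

V ≈ 1.17 V

Total series resistance ΣR = 1.73 + 7.61 + 35.3 = 44.64 kΩ.
R_{R_a..R_b} = 1.73 + 7.61 = 9.340 kΩ.
Voltage divider: V = V_CC · (9.340 / 44.64) = 5.57 × 0.2092 = 1.165 V.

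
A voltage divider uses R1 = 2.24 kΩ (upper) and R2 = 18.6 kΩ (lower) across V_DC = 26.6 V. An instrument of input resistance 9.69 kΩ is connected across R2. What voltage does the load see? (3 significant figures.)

First combine the lower leg with the load: R2 ‖ R_L = 6.371 kΩ.
Voltage divider with the loaded lower leg: V_out = 26.6 × 6.371/(2.24 + 6.371) = 26.6 × 0.7399 = 19.68 V.
(Unloaded it would be 23.7 V; the load pulls it down.)

V_out ≈ 19.7 V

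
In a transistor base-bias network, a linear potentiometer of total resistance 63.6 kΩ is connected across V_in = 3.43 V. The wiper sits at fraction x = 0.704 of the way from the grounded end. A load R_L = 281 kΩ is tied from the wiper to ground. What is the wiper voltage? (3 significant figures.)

V_out ≈ 2.31 V

Split the track: R_lower = x·R_p = 44.77 kΩ, R_upper = (1−x)·R_p = 18.83 kΩ.
R_L loads the lower segment: effective lower R = 38.62 kΩ.
Loaded-divider output: V_out = 3.43 × 0.6723 = 2.306 V.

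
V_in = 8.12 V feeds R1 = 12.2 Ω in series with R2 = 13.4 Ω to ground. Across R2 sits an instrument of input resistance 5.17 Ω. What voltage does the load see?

V_out ≈ 1.90 V

The load sits in parallel with R2, giving an effective lower resistance R2' = R2·R_L/(R2+R_L) = 3.731 Ω.
Voltage divider with the loaded lower leg: V_out = 8.12 × 3.731/(12.2 + 3.731) = 8.12 × 0.2342 = 1.902 V.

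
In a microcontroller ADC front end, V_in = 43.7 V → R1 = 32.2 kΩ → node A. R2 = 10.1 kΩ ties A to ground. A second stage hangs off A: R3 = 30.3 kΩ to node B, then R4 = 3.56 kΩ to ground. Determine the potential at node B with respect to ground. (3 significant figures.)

Node A sees R2 in parallel with the series input of stage 2, R3 + R4 = 33.86 kΩ.
Effective lower resistance at A: R2 ‖ 33.86 = 7.779 kΩ.
So V_A = 43.7 × 0.1946 = 8.503 V.
Stage 2 is unloaded, so V_B = V_A · R4/(R3+R4) = 8.503 × 3.56/33.86 = 0.8940 V.

V_B ≈ 0.894 V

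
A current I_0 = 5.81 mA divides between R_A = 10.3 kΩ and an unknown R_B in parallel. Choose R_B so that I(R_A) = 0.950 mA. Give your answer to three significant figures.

Two-branch current divider: I_A = I_0 · R_B/(R_A + R_B).
0.950/5.81 = R_B/(R_A + R_B) → R_B = R_A · (0.1635)/(1 − 0.1635) = 10.3 × 0.1955 = 2.013 kΩ.

R_B ≈ 2.01 kΩ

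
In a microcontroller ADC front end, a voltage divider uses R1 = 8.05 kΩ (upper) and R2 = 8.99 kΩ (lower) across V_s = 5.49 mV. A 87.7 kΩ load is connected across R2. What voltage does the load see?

The load sits in parallel with R2, giving an effective lower resistance R2' = R2·R_L/(R2+R_L) = 8.154 kΩ.
Then V_out = V_s · R2'/(R1 + R2') = 5.49 × 8.154/16.20 = 2.763 mV.

V_out ≈ 2.76 mV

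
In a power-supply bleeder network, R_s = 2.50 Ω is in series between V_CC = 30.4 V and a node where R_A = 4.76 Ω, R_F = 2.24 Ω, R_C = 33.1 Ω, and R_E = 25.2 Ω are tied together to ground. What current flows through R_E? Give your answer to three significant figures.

Combine the parallel branches: R_p = (1/4.76 + 1/2.24 + 1/33.1 + 1/25.2)⁻¹ = 1.377 Ω.
V_A = 30.4 × 1.377/3.877 = 10.80 V.
I(R_E) = V_A / R_E = 10.80/25.2 = 0.4284 A.
(Check via current divider: I_total = 7.842 A; share G_k/ΣG = 0.05463 → same result.)

I ≈ 0.428 A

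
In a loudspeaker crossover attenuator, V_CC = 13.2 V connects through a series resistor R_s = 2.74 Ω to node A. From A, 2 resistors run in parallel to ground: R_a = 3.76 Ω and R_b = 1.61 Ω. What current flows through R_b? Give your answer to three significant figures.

I ≈ 2.39 A

Parallel bank: R_p = 1/(1/3.76 + 1/1.61) = 1.127 Ω.
V_A by voltage divider: V_A = 13.2 × 1.127/(2.74 + 1.127) = 3.848 V.
Branch current I = V_A/R_b = 3.848/1.61 = 2.390 A.
(Equivalently: I_total = 3.413 A, then current-divider fraction G_k/ΣG = 0.7002.)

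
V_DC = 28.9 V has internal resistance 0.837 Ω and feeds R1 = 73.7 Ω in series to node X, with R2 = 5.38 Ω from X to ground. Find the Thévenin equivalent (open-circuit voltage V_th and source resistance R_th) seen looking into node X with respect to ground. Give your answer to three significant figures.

R1' = 0.837 + 73.7 = 74.54 Ω (source resistance + R1).
Open-circuit (no load on X): V_th = V_DC · R2/(R1' + R2) = 28.9 × 5.38/(74.54 + 5.38) = 1.946 V.
With V_DC suppressed (replaced by a short), R_th = R1' ‖ R2 = (74.54 × 5.38)/(74.54 + 5.38) = 5.018 Ω.

V_th ≈ 1.95 V, R_th ≈ 5.02 Ω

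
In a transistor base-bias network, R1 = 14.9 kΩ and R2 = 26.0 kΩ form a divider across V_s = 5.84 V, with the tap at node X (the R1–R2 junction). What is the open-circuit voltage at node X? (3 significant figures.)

V_th is the unloaded tap voltage: V_s · R2/(R1+R2) = 5.84 × 0.6357 = 3.712 V.

V_th ≈ 3.71 V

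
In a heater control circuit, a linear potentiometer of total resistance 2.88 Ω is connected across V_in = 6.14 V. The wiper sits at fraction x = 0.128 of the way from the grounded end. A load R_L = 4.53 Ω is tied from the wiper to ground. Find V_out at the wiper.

The pot divides into 2.511 Ω above the wiper and 0.3686 Ω below.
Lower segment in parallel with the load: 0.3686 ‖ 4.53 = 0.3409 Ω.
Then V_out = V_in · 0.3409/(2.511 + 0.3409) = 0.7338 V.

V_out ≈ 0.734 V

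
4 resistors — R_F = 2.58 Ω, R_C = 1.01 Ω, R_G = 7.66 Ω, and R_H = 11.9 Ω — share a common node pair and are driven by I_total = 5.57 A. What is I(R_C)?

I ≈ 3.46 A

Conductances: ΣG = 1/2.58 + 1/1.01 + 1/7.66 + 1/11.9 = 1.592 (1/Ω).
R_C takes the fraction G_k/ΣG = 0.9901/1.592 = 0.6218, so I = 5.57 × 0.6218 = 3.463 A.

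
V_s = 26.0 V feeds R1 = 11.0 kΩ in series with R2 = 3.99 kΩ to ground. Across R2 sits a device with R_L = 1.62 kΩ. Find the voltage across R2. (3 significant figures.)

V_out ≈ 2.47 V

The load sits in parallel with R2, giving an effective lower resistance R2' = R2·R_L/(R2+R_L) = 1.152 kΩ.
Then V_out = V_s · R2'/(R1 + R2') = 26.0 × 1.152/12.15 = 2.465 V.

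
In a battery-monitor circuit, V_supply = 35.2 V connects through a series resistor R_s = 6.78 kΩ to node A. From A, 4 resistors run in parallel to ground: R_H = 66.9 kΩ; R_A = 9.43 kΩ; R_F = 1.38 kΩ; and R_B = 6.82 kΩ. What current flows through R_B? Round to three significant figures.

I ≈ 0.668 mA

Parallel bank: R_p = 1/(1/66.9 + 1/9.43 + 1/1.38 + 1/6.82) = 1.008 kΩ.
V_A by voltage divider: V_A = 35.2 × 1.008/(6.78 + 1.008) = 4.555 V.
I(R_B) = V_A / R_B = 4.555/6.82 = 0.6679 mA.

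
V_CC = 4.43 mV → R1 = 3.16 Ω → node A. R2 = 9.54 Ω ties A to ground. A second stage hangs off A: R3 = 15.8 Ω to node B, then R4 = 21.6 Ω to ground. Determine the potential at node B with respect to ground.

Node A sees R2 in parallel with the series input of stage 2, R3 + R4 = 37.40 Ω.
Effective lower resistance at A: R2 ‖ 37.40 = 7.601 Ω.
V_A = 4.43 × 7.601/(3.16 + 7.601) = 3.129 mV.
Stage 2 is unloaded, so V_B = V_A · R4/(R3+R4) = 3.129 × 21.6/37.40 = 1.807 mV.

V_B ≈ 1.81 mV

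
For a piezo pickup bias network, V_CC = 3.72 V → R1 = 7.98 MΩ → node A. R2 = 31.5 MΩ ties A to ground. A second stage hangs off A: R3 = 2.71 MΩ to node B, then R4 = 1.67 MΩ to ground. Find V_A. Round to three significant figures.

The second stage (R3 + R4 = 4.380 MΩ) loads node A in parallel with R2.
Effective lower resistance at A: R2 ‖ 4.380 = 3.845 MΩ.
So V_A = 3.72 × 0.3252 = 1.210 V.

V_A ≈ 1.21 V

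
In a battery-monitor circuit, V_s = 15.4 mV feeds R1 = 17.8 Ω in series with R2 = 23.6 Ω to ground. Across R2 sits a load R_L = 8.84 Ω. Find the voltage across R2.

First combine the lower leg with the load: R2 ‖ R_L = 6.431 Ω.
Now apply the divider: V_out = 15.4 × 0.2654 = 4.087 mV.
(Unloaded it would be 8.78 mV; the load pulls it down.)

V_out ≈ 4.09 mV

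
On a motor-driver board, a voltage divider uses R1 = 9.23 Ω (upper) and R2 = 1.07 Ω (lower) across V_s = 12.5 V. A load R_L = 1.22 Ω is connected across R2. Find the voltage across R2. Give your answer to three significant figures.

V_out ≈ 0.727 V

The load sits in parallel with R2, giving an effective lower resistance R2' = R2·R_L/(R2+R_L) = 0.5700 Ω.
Voltage divider with the loaded lower leg: V_out = 12.5 × 0.5700/(9.23 + 0.5700) = 12.5 × 0.05817 = 0.7271 V.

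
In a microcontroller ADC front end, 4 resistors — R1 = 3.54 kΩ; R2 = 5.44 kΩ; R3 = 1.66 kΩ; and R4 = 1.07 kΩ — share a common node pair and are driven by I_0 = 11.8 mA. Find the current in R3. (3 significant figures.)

I ≈ 3.55 mA

ΣG = 1/3.54 + 1/5.44 + 1/1.66 + 1/1.07 = 2.003.
R3 takes the fraction G_k/ΣG = 0.6024/2.003 = 0.3007, so I = 11.8 × 0.3007 = 3.548 mA.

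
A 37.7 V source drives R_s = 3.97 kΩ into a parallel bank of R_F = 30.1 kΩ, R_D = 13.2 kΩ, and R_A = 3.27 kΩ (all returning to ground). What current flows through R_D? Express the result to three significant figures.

Equivalent of the parallel group: R_p = 2.411 kΩ.
V_A by voltage divider: V_A = 37.7 × 2.411/(3.97 + 2.411) = 14.24 V.
I(R_D) = V_A / R_D = 14.24/13.2 = 1.079 mA.

I ≈ 1.08 mA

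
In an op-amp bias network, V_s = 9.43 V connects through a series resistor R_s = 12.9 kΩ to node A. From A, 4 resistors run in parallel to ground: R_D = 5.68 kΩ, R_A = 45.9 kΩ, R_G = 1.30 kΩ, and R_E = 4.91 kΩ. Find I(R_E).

Parallel bank: R_p = 1/(1/5.68 + 1/45.9 + 1/1.30 + 1/4.91) = 0.8542 kΩ.
V_A by voltage divider: V_A = 9.43 × 0.8542/(12.9 + 0.8542) = 0.5856 V.
Branch current I = V_A/R_E = 0.5856/4.91 = 0.1193 mA.

I ≈ 0.119 mA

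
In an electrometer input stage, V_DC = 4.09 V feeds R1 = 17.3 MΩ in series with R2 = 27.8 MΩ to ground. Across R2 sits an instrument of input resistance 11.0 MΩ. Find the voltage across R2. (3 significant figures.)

V_out ≈ 1.28 V

The load sits in parallel with R2, giving an effective lower resistance R2' = R2·R_L/(R2+R_L) = 7.881 MΩ.
Now apply the divider: V_out = 4.09 × 0.3130 = 1.280 V.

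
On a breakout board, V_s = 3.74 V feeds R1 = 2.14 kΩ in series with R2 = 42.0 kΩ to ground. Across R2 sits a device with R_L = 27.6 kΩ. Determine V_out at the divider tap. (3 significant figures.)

V_out ≈ 3.31 V

R2 ‖ R_L = (42.0 × 27.6)/(42.0 + 27.6) = 16.66 kΩ.
Voltage divider with the loaded lower leg: V_out = 3.74 × 16.66/(2.14 + 16.66) = 3.74 × 0.8861 = 3.314 V.
(Unloaded it would be 3.56 V; the load pulls it down.)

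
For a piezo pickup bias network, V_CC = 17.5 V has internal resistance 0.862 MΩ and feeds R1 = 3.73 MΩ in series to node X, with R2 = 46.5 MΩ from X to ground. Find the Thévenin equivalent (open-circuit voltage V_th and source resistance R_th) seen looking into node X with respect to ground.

V_th ≈ 15.9 V, R_th ≈ 4.18 MΩ

R1' = 0.862 + 3.73 = 4.592 MΩ (source resistance + R1).
Open-circuit (no load on X): V_th = V_CC · R2/(R1' + R2) = 17.5 × 46.5/(4.592 + 46.5) = 15.93 V.
With V_CC suppressed (replaced by a short), R_th = R1' ‖ R2 = (4.592 × 46.5)/(4.592 + 46.5) = 4.179 MΩ.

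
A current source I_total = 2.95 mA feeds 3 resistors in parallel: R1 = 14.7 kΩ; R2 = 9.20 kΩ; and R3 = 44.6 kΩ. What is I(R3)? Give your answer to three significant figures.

ΣG = 1/14.7 + 1/9.20 + 1/44.6 = 0.1991.
By the current-divider rule, I = I_total · G_k/ΣG = 2.95 × 0.1126 = 0.3321 mA.

I ≈ 0.332 mA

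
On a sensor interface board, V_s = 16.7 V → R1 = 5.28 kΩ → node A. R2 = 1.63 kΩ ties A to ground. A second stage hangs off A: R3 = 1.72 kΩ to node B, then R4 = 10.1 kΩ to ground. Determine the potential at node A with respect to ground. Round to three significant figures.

V_A ≈ 3.56 V

The second stage (R3 + R4 = 11.82 kΩ) loads node A in parallel with R2.
Effective lower resistance at A: R2 ‖ 11.82 = 1.432 kΩ.
V_A = 16.7 × 1.432/(5.28 + 1.432) = 3.564 V.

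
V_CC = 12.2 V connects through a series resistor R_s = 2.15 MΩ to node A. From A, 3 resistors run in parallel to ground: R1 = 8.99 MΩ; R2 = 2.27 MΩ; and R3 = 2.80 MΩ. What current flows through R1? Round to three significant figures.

I ≈ 0.459 µA

Parallel bank: R_p = 1/(1/8.99 + 1/2.27 + 1/2.80) = 1.100 MΩ.
Node voltage V_A = V_CC · R_p/(R_s + R_p) = 12.2 × 0.3385 = 4.130 V.
I(R1) = V_A / R1 = 4.130/8.99 = 0.4594 µA.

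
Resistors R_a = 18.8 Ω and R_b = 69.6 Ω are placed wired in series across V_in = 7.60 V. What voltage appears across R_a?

V ≈ 1.62 V

Series total: ΣR = 18.8 + 69.6 = 88.40 Ω.
By the voltage-divider rule, V = 7.60 × 18.80/88.40 = 1.616 V.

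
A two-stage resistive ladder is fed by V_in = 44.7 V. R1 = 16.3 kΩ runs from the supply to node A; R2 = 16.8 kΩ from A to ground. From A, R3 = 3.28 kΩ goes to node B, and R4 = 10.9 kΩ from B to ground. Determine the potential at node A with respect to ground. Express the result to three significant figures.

Looking into the second stage from A: R3 + R4 = 14.18 kΩ appears in parallel with R2.
R2 ‖ (R3+R4) = 7.690 kΩ.
So V_A = 44.7 × 0.3205 = 14.33 V.

V_A ≈ 14.3 V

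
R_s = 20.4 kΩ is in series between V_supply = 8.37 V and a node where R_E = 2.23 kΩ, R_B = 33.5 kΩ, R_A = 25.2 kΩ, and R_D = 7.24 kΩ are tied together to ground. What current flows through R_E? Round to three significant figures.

I ≈ 0.261 mA

Equivalent of the parallel group: R_p = 1.524 kΩ.
V_A = 8.37 × 1.524/21.92 = 0.5819 V.
Branch current I = V_A/R_E = 0.5819/2.23 = 0.2609 mA.
(Equivalently: I_total = 0.3818 mA, then current-divider fraction G_k/ΣG = 0.6835.)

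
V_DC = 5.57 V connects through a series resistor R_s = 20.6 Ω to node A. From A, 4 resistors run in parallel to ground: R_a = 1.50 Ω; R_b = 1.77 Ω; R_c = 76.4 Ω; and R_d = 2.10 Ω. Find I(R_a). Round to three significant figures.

Equivalent of the parallel group: R_p = 0.5811 Ω.
V_A by voltage divider: V_A = 5.57 × 0.5811/(20.6 + 0.5811) = 0.1528 V.
Branch current I = V_A/R_a = 0.1528/1.50 = 0.1019 A.

I ≈ 0.102 A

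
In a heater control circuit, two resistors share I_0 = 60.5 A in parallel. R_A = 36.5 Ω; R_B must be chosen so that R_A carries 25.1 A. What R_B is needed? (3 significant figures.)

R_B ≈ 25.9 Ω

Two-branch current divider: I_A = I_0 · R_B/(R_A + R_B).
With f = 0.4149, R_B = R_A · f/(1−f) = 36.5 × 0.7090 = 25.88 Ω.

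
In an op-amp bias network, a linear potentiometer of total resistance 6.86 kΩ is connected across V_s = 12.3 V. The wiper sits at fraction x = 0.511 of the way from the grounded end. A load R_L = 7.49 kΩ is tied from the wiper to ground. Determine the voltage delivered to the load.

V_out ≈ 5.11 V

Split the track: R_lower = x·R_p = 3.505 kΩ, R_upper = (1−x)·R_p = 3.355 kΩ.
R_L loads the lower segment: effective lower R = 2.388 kΩ.
Then V_out = V_s · 2.388/(3.355 + 2.388) = 5.115 V.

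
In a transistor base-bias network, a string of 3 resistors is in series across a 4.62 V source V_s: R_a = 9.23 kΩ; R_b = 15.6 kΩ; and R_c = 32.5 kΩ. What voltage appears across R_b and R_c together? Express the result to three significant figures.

ΣR = 9.23 + 15.6 + 32.5 = 57.33 kΩ.
R_{R_b..R_c} = 15.6 + 32.5 = 48.10 kΩ.
Voltage divider: V = V_s · (48.10 / 57.33) = 4.62 × 0.8390 = 3.876 V.

V ≈ 3.88 V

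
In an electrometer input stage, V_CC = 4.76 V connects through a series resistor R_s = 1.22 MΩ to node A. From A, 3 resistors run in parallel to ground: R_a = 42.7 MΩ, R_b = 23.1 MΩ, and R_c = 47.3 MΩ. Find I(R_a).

Combine the parallel branches: R_p = (1/42.7 + 1/23.1 + 1/47.3)⁻¹ = 11.38 MΩ.
V_A by voltage divider: V_A = 4.76 × 11.38/(1.22 + 11.38) = 4.299 V.
I(R_a) = V_A / R_a = 4.299/42.7 = 0.1007 µA.

I ≈ 0.101 µA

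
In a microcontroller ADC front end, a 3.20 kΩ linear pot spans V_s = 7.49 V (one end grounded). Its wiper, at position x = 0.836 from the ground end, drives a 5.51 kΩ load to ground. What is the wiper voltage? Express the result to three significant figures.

V_out ≈ 5.80 V

The pot divides into 0.5248 kΩ above the wiper and 2.675 kΩ below.
R_L loads the lower segment: effective lower R = 1.801 kΩ.
Loaded-divider output: V_out = 7.49 × 0.7743 = 5.800 V.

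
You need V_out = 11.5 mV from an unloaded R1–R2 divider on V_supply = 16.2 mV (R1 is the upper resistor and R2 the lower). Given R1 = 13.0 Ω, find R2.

The divider ratio is R2/(R1+R2) = 11.5/16.2 = 0.7099.
R2 = R1 · 0.7099/(1 − 0.7099) = 31.81 Ω.

R2 ≈ 31.8 Ω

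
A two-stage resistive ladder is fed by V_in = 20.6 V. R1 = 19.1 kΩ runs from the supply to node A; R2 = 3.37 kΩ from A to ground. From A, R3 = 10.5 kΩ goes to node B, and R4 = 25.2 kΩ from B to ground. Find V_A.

V_A ≈ 2.86 V

Node A sees R2 in parallel with the series input of stage 2, R3 + R4 = 35.70 kΩ.
Effective lower resistance at A: R2 ‖ 35.70 = 3.079 kΩ.
V_A = 20.6 × 3.079/(19.1 + 3.079) = 2.860 V.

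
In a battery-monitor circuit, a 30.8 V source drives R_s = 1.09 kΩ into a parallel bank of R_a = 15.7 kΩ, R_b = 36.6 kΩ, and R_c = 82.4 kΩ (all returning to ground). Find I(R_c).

I ≈ 0.336 mA

Combine the parallel branches: R_p = (1/15.7 + 1/36.6 + 1/82.4)⁻¹ = 9.694 kΩ.
V_A by voltage divider: V_A = 30.8 × 9.694/(1.09 + 9.694) = 27.69 V.
I(R_c) = V_A / R_c = 27.69/82.4 = 0.3360 mA.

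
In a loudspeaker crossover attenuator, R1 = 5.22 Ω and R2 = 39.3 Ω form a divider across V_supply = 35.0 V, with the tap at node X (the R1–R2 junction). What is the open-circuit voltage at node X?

With X open, the divider is unloaded: V_th = 35.0 × 39.3/44.52 = 30.90 V.

V_th ≈ 30.9 V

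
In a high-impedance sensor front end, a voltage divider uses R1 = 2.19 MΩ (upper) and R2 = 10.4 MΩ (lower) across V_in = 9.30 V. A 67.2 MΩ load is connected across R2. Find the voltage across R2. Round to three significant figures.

V_out ≈ 7.48 V

First combine the lower leg with the load: R2 ‖ R_L = 9.006 MΩ.
Voltage divider with the loaded lower leg: V_out = 9.30 × 9.006/(2.19 + 9.006) = 9.30 × 0.8044 = 7.481 V.
(Unloaded it would be 7.68 V; the load pulls it down.)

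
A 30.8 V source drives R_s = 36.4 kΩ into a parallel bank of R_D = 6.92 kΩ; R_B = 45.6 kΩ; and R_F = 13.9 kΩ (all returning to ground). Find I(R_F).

I ≈ 0.229 mA

Parallel bank: R_p = 1/(1/6.92 + 1/45.6 + 1/13.9) = 4.195 kΩ.
Node voltage V_A = V_CC · R_p/(R_s + R_p) = 30.8 × 0.1033 = 3.183 V.
I(R_F) = V_A / R_F = 3.183/13.9 = 0.2290 mA.
(Equivalently: I_total = 0.7587 mA, then current-divider fraction G_k/ΣG = 0.3018.)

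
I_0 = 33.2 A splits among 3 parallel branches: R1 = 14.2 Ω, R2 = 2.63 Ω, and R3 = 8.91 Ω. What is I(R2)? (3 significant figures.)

I ≈ 22.4 A

Conductances: ΣG = 1/14.2 + 1/2.63 + 1/8.91 = 0.5629 (1/Ω).
By the current-divider rule, I = I_0 · G_k/ΣG = 33.2 × 0.6755 = 22.43 A.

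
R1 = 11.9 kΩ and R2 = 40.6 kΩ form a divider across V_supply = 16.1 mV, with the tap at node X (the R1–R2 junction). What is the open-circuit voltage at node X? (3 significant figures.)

Open-circuit (no load on X): V_th = V_supply · R2/(R1 + R2) = 16.1 × 40.6/(11.90 + 40.6) = 12.45 mV.

V_th ≈ 12.5 mV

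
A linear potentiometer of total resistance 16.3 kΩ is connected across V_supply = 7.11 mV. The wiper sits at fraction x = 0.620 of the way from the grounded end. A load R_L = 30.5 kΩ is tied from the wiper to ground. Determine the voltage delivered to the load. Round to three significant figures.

The pot divides into 6.194 kΩ above the wiper and 10.11 kΩ below.
(x·R_p) ‖ R_L = 7.591 kΩ.
Then V_out = V_supply · 7.591/(6.194 + 7.591) = 3.915 mV.

V_out ≈ 3.92 mV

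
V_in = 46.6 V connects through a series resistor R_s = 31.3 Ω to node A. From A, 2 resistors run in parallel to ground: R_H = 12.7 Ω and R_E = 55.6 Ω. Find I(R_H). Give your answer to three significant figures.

I ≈ 0.911 A

Combine the parallel branches: R_p = (1/12.7 + 1/55.6)⁻¹ = 10.34 Ω.
Node voltage V_A = V_in · R_p/(R_s + R_p) = 46.6 × 0.2483 = 11.57 V.
I(R_H) = V_A / R_H = 11.57/12.7 = 0.9111 A.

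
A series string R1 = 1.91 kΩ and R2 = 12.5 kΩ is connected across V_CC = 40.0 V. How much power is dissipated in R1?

ΣR = 14.41 kΩ → I = 40.0/14.41 = 2.776 mA.
P(R1) = I²·R1 = (2.776)² × 1.91 = 14.72 mW.

P ≈ 14.7 mW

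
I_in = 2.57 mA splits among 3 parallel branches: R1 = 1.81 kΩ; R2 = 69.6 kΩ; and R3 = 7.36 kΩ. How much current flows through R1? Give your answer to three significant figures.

Conductances: ΣG = 1/1.81 + 1/69.6 + 1/7.36 = 0.7027 (1/kΩ).
Current divider: I(R1) = I_in · G_k/ΣG = 2.57 × (0.5525/0.7027) = 2.57 × 0.7862 = 2.021 mA.

I ≈ 2.02 mA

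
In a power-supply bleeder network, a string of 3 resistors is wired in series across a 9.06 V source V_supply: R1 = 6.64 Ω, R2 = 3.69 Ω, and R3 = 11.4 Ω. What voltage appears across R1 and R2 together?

V ≈ 4.31 V

ΣR = 6.64 + 3.69 + 11.4 = 21.73 Ω.
R_{R1..R2} = 6.64 + 3.69 = 10.33 Ω.
Voltage divider: V = V_supply · (10.33 / 21.73) = 9.06 × 0.4754 = 4.307 V.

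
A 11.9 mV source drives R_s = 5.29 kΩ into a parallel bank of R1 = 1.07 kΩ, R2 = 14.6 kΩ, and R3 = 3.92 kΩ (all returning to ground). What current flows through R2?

I ≈ 0.106 µA

Equivalent of the parallel group: R_p = 0.7948 kΩ.
Node voltage V_A = V_s · R_p/(R_s + R_p) = 11.9 × 0.1306 = 1.554 mV.
Branch current I = V_A/R2 = 1.554/14.6 = 0.1065 µA.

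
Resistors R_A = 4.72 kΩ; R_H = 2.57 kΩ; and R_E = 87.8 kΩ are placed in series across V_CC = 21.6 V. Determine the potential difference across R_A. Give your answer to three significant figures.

V ≈ 1.07 V

Series total: ΣR = 4.72 + 2.57 + 87.8 = 95.09 kΩ.
By the voltage-divider rule, V = 21.6 × 4.720/95.09 = 1.072 V.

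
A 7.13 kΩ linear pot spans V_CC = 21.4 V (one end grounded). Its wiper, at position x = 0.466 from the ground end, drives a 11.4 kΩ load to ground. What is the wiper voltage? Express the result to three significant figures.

V_out ≈ 8.63 V

Split the track: R_lower = x·R_p = 3.323 kΩ, R_upper = (1−x)·R_p = 3.807 kΩ.
R_L loads the lower segment: effective lower R = 2.573 kΩ.
Loaded-divider output: V_out = 21.4 × 0.4032 = 8.629 V.
(Unloaded: V_out = x·V_CC = 9.97 V.)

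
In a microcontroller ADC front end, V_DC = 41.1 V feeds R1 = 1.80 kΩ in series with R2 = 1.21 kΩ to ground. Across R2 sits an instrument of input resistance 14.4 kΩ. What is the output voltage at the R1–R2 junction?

V_out ≈ 15.7 V

The load sits in parallel with R2, giving an effective lower resistance R2' = R2·R_L/(R2+R_L) = 1.116 kΩ.
Voltage divider with the loaded lower leg: V_out = 41.1 × 1.116/(1.80 + 1.116) = 41.1 × 0.3828 = 15.73 V.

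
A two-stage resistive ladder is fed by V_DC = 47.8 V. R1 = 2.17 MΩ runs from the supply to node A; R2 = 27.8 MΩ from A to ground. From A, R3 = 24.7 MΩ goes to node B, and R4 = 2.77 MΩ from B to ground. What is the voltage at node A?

V_A ≈ 41.3 V

The second stage (R3 + R4 = 27.47 MΩ) loads node A in parallel with R2.
Effective lower resistance at A: R2 ‖ 27.47 = 13.82 MΩ.
So V_A = 47.8 × 0.8643 = 41.31 V.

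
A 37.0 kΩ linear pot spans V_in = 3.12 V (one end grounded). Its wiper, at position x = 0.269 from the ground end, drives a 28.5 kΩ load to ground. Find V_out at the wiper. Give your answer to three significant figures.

V_out ≈ 0.669 V

The pot divides into 27.05 kΩ above the wiper and 9.953 kΩ below.
R_L loads the lower segment: effective lower R = 7.377 kΩ.
Loaded-divider output: V_out = 3.12 × 0.2143 = 0.6686 V.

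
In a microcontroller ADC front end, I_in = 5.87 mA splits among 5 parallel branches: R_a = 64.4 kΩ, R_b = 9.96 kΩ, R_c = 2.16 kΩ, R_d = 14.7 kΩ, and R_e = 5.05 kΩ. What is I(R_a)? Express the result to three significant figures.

I ≈ 0.108 mA

Conductances: ΣG = 1/64.4 + 1/9.96 + 1/2.16 + 1/14.7 + 1/5.05 = 0.8449 (1/kΩ).
R_a takes the fraction G_k/ΣG = 0.01553/0.8449 = 0.01838, so I = 5.87 × 0.01838 = 0.1079 mA.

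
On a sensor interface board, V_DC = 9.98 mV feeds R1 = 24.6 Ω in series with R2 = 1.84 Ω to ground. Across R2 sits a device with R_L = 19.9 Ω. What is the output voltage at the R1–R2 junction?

V_out ≈ 0.640 mV

R2 ‖ R_L = (1.84 × 19.9)/(1.84 + 19.9) = 1.684 Ω.
Now apply the divider: V_out = 9.98 × 0.06408 = 0.6395 mV.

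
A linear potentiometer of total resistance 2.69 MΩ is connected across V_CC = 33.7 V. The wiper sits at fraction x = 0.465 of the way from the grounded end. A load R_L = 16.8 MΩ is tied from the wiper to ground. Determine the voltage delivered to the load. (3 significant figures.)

Lower segment x·R_p = 1.251 MΩ; upper segment (1−x)·R_p = 1.439 MΩ.
(x·R_p) ‖ R_L = 1.164 MΩ.
Then V_out = V_CC · 1.164/(1.439 + 1.164) = 15.07 V.
(Unloaded: V_out = x·V_CC = 15.7 V.)

V_out ≈ 15.1 V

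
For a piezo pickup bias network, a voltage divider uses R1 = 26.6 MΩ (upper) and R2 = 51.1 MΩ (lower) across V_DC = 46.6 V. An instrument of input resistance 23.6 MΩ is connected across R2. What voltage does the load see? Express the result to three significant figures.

V_out ≈ 17.6 V

R2 ‖ R_L = (51.1 × 23.6)/(51.1 + 23.6) = 16.14 MΩ.
Now apply the divider: V_out = 46.6 × 0.3777 = 17.60 V.
(Unloaded it would be 30.6 V; the load pulls it down.)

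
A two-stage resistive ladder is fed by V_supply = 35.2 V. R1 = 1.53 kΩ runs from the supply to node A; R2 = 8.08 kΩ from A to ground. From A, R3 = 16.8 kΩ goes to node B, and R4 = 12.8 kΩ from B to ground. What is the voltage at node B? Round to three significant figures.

The second stage (R3 + R4 = 29.60 kΩ) loads node A in parallel with R2.
R2 ‖ (R3+R4) = 6.347 kΩ.
First divider: V_A = V_supply · 6.347/(1.53 + 6.347) = 28.36 V.
Then the unloaded second divider: V_B = V_A × R4/(R3+R4) = 28.36 × 0.4324 = 12.27 V.

V_B ≈ 12.3 V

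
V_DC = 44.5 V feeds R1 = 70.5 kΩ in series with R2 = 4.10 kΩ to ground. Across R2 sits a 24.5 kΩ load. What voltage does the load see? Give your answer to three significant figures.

First combine the lower leg with the load: R2 ‖ R_L = 3.512 kΩ.
Voltage divider with the loaded lower leg: V_out = 44.5 × 3.512/(70.5 + 3.512) = 44.5 × 0.04745 = 2.112 V.
(Unloaded it would be 2.45 V; the load pulls it down.)

V_out ≈ 2.11 V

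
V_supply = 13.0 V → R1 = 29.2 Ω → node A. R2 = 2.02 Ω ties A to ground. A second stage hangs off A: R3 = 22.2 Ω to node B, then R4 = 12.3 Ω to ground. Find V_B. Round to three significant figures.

Looking into the second stage from A: R3 + R4 = 34.50 Ω appears in parallel with R2.
R2 ‖ (R3+R4) = 1.908 Ω.
So V_A = 13.0 × 0.06134 = 0.7975 V.
Stage 2 is unloaded, so V_B = V_A · R4/(R3+R4) = 0.7975 × 12.3/34.50 = 0.2843 V.

V_B ≈ 0.284 V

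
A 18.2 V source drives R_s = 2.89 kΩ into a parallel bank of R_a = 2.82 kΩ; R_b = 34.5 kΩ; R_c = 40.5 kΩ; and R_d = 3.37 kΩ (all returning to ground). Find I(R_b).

Parallel bank: R_p = 1/(1/2.82 + 1/34.5 + 1/40.5 + 1/3.37) = 1.418 kΩ.
V_A by voltage divider: V_A = 18.2 × 1.418/(2.89 + 1.418) = 5.992 V.
I(R_b) = V_A / R_b = 5.992/34.5 = 0.1737 mA.
(Check via current divider: I_total = 4.224 mA; share G_k/ΣG = 0.04111 → same result.)

I ≈ 0.174 mA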